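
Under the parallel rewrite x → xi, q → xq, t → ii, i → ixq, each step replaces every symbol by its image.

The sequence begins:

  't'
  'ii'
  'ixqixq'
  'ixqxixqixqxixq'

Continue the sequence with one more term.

ixqxixqxiixqxixqixqxixqxiixqxixq

Replace each of the 14 characters of ixqxixqixqxixq in place — ixq xi xq xi ixq xi xq ixq xi xq xi ixq xi xq — and concatenate.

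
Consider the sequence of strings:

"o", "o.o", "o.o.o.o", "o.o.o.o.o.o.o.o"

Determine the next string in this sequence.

o.o.o.o.o.o.o.o.o.o.o.o.o.o.o.o

s(k+1) = s(k)·.·s(k) — each term doubles the last with '.' between the halves.
One more doubling of o.o.o.o.o.o.o.o gives the answer.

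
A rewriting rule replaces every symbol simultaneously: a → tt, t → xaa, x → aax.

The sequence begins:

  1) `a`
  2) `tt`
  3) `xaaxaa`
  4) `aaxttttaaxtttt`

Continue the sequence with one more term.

ttttaaxxaaxaaxaaxaattttaaxxaaxaaxaaxaa

φ(aaxttttaaxtttt) expands symbol-by-symbol to tt tt aax xaa xaa xaa xaa tt tt aax xaa xaa xaa xaa; joining the 14 pieces gives the next term.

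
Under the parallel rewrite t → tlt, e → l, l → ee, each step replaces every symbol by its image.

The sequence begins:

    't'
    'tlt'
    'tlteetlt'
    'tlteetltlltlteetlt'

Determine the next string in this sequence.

tlteetltlltlteetlteeeetlteetltlltlteetlt

Applying the rule to each of the 18 symbols of tlteetltlltlteetlt gives the pieces tlt ee tlt l l tlt ee tlt ee ee tlt ee tlt l l tlt ee tlt, which concatenate to the answer.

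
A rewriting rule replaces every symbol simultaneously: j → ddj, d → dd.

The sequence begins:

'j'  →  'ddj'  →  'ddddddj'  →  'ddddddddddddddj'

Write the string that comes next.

ddddddddddddddddddddddddddddddj

Replace each of the 15 characters of ddddddddddddddj in place — dd dd dd dd dd dd dd dd dd dd dd dd dd dd ddj — and concatenate.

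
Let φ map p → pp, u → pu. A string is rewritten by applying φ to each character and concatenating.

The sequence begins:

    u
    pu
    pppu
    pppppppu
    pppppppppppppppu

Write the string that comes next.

Applying the rule to each of the 16 symbols of pppppppppppppppu gives the pieces pp pp pp pp pp pp pp pp pp pp pp pp pp pp pp pu, which concatenate to the answer.

pppppppppppppppppppppppppppppppu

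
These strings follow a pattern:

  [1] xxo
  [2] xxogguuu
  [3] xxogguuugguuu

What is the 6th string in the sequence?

xxogguuugguuugguuugguuugguuu

Every step adds gguuu to the end: s(k+1) = s(k)·gguuu.
From xxogguuugguuu, 3 further steps: xxogguuugguuu → xxogguuugguuugguuu → xxogguuugguuugguuugguuu → (answer).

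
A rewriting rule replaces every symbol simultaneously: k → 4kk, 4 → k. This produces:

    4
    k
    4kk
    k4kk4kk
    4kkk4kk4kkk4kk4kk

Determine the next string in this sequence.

k4kk4kk4kkk4kk4kkk4kk4kk4kkk4kk4kkk4kk4kk

Applying the rule to each of the 17 symbols of 4kkk4kk4kkk4kk4kk gives the pieces k 4kk 4kk 4kk k 4kk 4kk k 4kk 4kk 4kk k 4kk 4kk k 4kk 4kk, which concatenate to the answer.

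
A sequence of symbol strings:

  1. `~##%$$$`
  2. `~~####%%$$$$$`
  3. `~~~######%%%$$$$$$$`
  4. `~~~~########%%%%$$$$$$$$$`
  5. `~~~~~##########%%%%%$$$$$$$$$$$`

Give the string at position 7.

~~~~~~~##############%%%%%%%$$$$$$$$$$$$$$$

Reading off run lengths: ~ runs 1, 2, 3, 4, 5; # runs 2, 4, 6, 8, 10; % runs 1, 2, 3, 4, 5; $ runs 3, 5, 7, 9, 11 — each is linear in n (n = 1, 2, …).
For term 7, n = 7, so the run lengths are 7, 14, 7, 15.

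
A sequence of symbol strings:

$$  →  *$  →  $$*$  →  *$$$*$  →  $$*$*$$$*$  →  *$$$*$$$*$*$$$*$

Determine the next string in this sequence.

$$*$*$$$*$*$$$*$$$*$*$$$*$

From term 3 onward, concatenate the second-to-last term with the last: $$·*$ = $$*$, *$·$$*$ = *$$$*$, …
Continuing: $$*$*$$$*$ · *$$$*$$$*$*$$$*$ gives term 7.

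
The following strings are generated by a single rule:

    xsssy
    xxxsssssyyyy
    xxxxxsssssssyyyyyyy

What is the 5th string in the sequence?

Reading off run lengths: x runs 1, 3, 5; s runs 3, 5, 7; y runs 1, 4, 7 — each is linear in n (n = 1, 2, …).
At n = 5 the blocks have lengths 9, 11, 13.

xxxxxxxxxsssssssssssyyyyyyyyyyyyy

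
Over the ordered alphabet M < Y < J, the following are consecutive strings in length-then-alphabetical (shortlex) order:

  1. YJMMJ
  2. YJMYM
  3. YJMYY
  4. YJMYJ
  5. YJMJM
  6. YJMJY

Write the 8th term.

Advancing 2 positions from YJMJY through YJMJY → YJMJJ reaches term 8.

YJYMM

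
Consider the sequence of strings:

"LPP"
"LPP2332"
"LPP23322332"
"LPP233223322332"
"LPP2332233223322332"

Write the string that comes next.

Each term is the previous one with 2332 appended.
Applying this once more to LPP2332233223322332:

LPP23322332233223322332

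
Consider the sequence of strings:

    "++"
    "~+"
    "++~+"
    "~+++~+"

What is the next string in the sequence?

This is a Fibonacci-style word recurrence s(k) = s(k−2)·s(k−1): e.g. ++·~+ = ++~+.
The next term joins ++~+ and ~+++~+.

++~+~+++~+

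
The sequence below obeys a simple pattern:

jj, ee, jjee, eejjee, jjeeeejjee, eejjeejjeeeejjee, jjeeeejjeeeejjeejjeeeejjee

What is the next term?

Each term (from the third on) is the two preceding terms concatenated in order: term 3 = jj·ee = jjee.
The next term joins eejjeejjeeeejjee and jjeeeejjeeeejjeejjeeeejjee.

eejjeejjeeeejjeejjeeeejjeeeejjeejjeeeejjee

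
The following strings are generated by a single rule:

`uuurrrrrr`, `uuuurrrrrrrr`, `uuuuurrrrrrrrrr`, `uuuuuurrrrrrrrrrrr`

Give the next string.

Term n consists of n u's, followed by 2n r's, where the shown terms are n = 3, 4, 5, 6.
At n = 7 the blocks have lengths 7, 14.

uuuuuuurrrrrrrrrrrrrr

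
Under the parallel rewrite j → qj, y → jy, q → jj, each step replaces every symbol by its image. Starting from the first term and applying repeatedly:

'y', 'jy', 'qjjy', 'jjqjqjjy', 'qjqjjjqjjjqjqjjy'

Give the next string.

jjqjjjqjqjqjjjqjqjqjjjqjjjqjqjjy

Replace each of the 16 characters of qjqjjjqjjjqjqjjy in place — jj qj jj qj qj qj jj qj qj qj jj qj jj qj qj jy — and concatenate.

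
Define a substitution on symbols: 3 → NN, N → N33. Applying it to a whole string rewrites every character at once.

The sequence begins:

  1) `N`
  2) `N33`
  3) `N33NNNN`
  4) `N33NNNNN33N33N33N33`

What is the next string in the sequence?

Rewriting the 19 symbols of N33NNNNN33N33N33N33 one by one yields N33 NN NN N33 N33 N33 N33 N33 NN NN N33 NN NN N33 NN NN N33 NN NN; concatenated:

N33NNNNN33N33N33N33N33NNNNN33NNNNN33NNNNN33NNNN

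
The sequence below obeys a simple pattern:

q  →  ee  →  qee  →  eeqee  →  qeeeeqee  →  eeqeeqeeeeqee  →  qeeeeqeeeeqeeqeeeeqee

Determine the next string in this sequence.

eeqeeqeeeeqeeqeeeeqeeeeqeeqeeeeqee

From term 3 onward, concatenate the second-to-last term with the last: q·ee = qee, ee·qee = eeqee, …
Continuing: eeqeeqeeeeqee · qeeeeqeeeeqeeqeeeeqee gives term 8.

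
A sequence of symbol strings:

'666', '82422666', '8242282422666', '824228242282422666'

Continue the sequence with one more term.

82422824228242282422666

Each term is the previous one with 82422 prepended.
So the next term is 82422·824228242282422666.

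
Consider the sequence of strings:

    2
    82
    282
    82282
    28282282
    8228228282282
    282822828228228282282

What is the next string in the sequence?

Each term (from the third on) is the two preceding terms concatenated in order: term 3 = 2·82 = 282.
So term 8 is 8228228282282·282822828228228282282.

8228228282282282822828228228282282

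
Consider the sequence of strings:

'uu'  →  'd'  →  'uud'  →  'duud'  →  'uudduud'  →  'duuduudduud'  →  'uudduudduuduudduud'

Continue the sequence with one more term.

duuduudduuduudduudduuduudduud

From term 3 onward, concatenate the second-to-last term with the last: uu·d = uud, d·uud = duud, …
The next term joins duuduudduud and uudduudduuduudduud.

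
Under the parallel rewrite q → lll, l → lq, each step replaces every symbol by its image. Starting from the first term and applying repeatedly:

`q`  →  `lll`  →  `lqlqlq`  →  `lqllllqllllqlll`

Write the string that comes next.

lqllllqlqlqlqllllqlqlqlqllllqlqlq

Applying the rule to each of the 15 symbols of lqllllqllllqlll gives the pieces lq lll lq lq lq lq lll lq lq lq lq lll lq lq lq, which concatenate to the answer.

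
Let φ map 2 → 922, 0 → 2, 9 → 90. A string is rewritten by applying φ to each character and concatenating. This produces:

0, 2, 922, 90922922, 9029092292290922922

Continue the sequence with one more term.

90292290290922922909229229029092292290922922

Replace each of the 19 characters of 9029092292290922922 in place — 90 2 922 90 2 90 922 922 90 922 922 90 2 90 922 922 90 922 922 — and concatenate.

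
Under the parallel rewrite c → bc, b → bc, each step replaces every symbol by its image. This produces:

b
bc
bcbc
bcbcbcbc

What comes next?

Expanding bcbcbcbc: b→bc, c→bc, b→bc, c→bc, b→bc, c→bc, b→bc, c→bc. Concatenated: bc bc bc bc bc bc bc bc.

bcbcbcbcbcbcbcbc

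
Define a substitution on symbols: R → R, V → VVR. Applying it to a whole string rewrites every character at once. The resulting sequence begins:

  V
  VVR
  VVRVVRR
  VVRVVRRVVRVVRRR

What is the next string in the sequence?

Rewriting the 15 symbols of VVRVVRRVVRVVRRR one by one yields VVR VVR R VVR VVR R R VVR VVR R VVR VVR R R R; concatenated:

VVRVVRRVVRVVRRRVVRVVRRVVRVVRRRR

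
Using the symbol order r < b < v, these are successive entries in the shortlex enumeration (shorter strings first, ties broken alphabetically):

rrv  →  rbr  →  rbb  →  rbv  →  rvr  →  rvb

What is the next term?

rvv

Treat rvb as a base-3 numeral over the given alphabet and add one, carrying through any trailing v's.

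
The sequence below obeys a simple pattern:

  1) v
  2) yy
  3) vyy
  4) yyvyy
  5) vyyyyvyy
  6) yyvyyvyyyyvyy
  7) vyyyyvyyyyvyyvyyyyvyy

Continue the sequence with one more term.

yyvyyvyyyyvyyvyyyyvyyyyvyyvyyyyvyy

From term 3 onward, concatenate the second-to-last term with the last: v·yy = vyy, yy·vyy = yyvyy, …
So term 8 is yyvyyvyyyyvyy·vyyyyvyyyyvyyvyyyyvyy.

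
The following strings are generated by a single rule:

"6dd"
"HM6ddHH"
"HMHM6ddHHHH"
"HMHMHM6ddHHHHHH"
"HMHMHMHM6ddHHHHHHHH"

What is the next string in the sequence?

HMHMHMHMHM6ddHHHHHHHHHH

Each term wraps the previous one in HM on the left and HH on the right.
One more step from HMHMHMHM6ddHHHHHHHH gives the answer.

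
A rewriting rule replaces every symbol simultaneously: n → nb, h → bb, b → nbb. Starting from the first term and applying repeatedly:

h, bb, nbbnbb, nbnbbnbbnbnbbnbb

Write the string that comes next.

Applying the rule to each of the 16 symbols of nbnbbnbbnbnbbnbb gives the pieces nb nbb nb nbb nbb nb nbb nbb nb nbb nb nbb nbb nb nbb nbb, which concatenate to the answer.

nbnbbnbnbbnbbnbnbbnbbnbnbbnbnbbnbbnbnbbnbb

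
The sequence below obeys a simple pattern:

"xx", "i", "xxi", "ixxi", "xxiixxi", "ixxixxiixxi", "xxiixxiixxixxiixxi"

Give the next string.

From term 3 onward, concatenate the second-to-last term with the last: xx·i = xxi, i·xxi = ixxi, …
So term 8 is ixxixxiixxi·xxiixxiixxixxiixxi.

ixxixxiixxixxiixxiixxixxiixxi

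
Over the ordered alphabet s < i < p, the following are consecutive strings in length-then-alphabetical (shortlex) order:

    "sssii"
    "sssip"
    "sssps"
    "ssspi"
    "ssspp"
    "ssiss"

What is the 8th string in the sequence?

Stepping forward 2 times from ssiss: ssiss → ssisi, then the target.

ssisp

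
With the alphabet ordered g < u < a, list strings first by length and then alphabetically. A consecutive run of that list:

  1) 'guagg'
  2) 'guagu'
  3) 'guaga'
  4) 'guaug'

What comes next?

guauu

Find the rightmost character of guaug below a, bump it to the next letter, and reset everything to its right to g.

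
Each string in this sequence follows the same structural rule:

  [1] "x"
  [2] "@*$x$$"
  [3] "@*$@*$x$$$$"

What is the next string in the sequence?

@*$@*$@*$x$$$$$$

Each term wraps the previous one in @*$ on the left and $$ on the right.
So the next term is @*$·@*$@*$x$$$$·$$.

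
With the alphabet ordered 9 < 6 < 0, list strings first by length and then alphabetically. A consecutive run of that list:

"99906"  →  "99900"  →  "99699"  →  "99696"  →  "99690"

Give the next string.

99669

The successor of 99690 increments the rightmost position that isn't already 0 and resets every position after it to 9.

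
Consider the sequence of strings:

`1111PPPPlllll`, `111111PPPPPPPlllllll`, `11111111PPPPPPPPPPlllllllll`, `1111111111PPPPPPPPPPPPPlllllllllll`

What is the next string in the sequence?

The n-th term is 2n+2 1's then 3n+1 P's then 2n+3 l's (n = 1, 2, …).
For the next term, n = 5, so the run lengths are 12, 16, 13.

111111111111PPPPPPPPPPPPPPPPlllllllllllll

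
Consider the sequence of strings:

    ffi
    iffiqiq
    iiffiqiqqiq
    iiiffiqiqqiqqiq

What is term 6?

iiiiiffiqiqqiqqiqqiqqiq

s(k+1) = i·s(k)·qiq, so each term gains i as a prefix and qiq as a suffix.
From iiiffiqiqqiqqiq, 2 further steps: iiiffiqiqqiqqiq → iiiiffiqiqqiqqiqqiq → (answer).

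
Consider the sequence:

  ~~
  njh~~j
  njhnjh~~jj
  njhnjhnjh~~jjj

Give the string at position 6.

njhnjhnjhnjhnjh~~jjjjj

s(k+1) = njh·s(k)·j, so each term gains njh as a prefix and j as a suffix.
From njhnjhnjh~~jjj, 2 further steps: njhnjhnjh~~jjj → njhnjhnjhnjh~~jjjj → (answer).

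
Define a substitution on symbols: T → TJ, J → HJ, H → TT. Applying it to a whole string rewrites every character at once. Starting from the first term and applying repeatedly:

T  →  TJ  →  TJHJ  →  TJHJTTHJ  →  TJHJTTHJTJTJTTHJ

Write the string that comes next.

TJHJTTHJTJTJTTHJTJHJTJHJTJTJTTHJ

φ(TJHJTTHJTJTJTTHJ) expands symbol-by-symbol to TJ HJ TT HJ TJ TJ TT HJ TJ HJ TJ HJ TJ TJ TT HJ; joining the 16 pieces gives the next term.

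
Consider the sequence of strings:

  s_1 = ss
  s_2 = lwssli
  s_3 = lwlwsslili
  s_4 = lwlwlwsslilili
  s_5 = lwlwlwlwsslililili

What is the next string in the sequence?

s(k+1) = lw·s(k)·li, so each term gains lw as a prefix and li as a suffix.
Applying this once more to lwlwlwlwsslililili:

lwlwlwlwlwsslilililili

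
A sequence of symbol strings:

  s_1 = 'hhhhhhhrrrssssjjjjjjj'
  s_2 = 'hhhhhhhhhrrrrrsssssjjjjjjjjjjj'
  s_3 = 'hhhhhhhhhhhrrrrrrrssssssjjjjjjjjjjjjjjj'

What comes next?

The n-th term is 2n+3 h's then 2n-1 r's then n+2 s's then 4n-1 j's, where the shown terms are n = 2, 3, 4.
For the next term, n = 5, so the run lengths are 13, 9, 7, 19.

hhhhhhhhhhhhhrrrrrrrrrsssssssjjjjjjjjjjjjjjjjjjj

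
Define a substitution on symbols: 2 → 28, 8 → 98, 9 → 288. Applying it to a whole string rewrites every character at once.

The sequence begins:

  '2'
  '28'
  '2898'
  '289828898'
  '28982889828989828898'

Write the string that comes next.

289828898289898288982898288982889828989828898

φ(28982889828989828898) expands symbol-by-symbol to 28 98 288 98 28 98 98 288 98 28 98 288 98 288 98 28 98 98 288 98; joining the 20 pieces gives the next term.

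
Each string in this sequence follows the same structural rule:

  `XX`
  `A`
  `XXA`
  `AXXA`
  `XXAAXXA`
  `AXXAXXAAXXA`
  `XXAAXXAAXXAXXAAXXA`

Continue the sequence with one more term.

AXXAXXAAXXAXXAAXXAAXXAXXAAXXA

Each term (from the third on) is the two preceding terms concatenated in order: term 3 = XX·A = XXA.
The next term joins AXXAXXAAXXA and XXAAXXAAXXAXXAAXXA.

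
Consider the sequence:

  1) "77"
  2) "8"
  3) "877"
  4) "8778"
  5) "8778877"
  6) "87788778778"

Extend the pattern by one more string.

877887787788778877

This is a Fibonacci-style word recurrence s(k) = s(k−1)·s(k−2): e.g. 8·77 = 877.
The next term joins 87788778778 and 8778877.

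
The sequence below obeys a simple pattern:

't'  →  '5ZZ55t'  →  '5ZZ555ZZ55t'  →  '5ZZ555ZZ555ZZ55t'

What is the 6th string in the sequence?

5ZZ555ZZ555ZZ555ZZ555ZZ55t

Every step adds 5ZZ55 at the front: s(k+1) = 5ZZ55·s(k).
From 5ZZ555ZZ555ZZ55t, 2 further steps: 5ZZ555ZZ555ZZ55t → 5ZZ555ZZ555ZZ555ZZ55t → (answer).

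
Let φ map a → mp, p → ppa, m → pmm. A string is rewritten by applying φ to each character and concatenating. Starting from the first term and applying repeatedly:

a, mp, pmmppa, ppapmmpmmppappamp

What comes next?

ppappampppapmmpmmppapmmpmmppappampppappamppmmppa

Replace each of the 17 characters of ppapmmpmmppappamp in place — ppa ppa mp ppa pmm pmm ppa pmm pmm ppa ppa mp ppa ppa mp pmm ppa — and concatenate.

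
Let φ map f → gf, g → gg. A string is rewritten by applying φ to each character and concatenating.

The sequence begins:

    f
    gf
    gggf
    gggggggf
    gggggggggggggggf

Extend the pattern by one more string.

φ(gggggggggggggggf) expands symbol-by-symbol to gg gg gg gg gg gg gg gg gg gg gg gg gg gg gg gf; joining the 16 pieces gives the next term.

gggggggggggggggggggggggggggggggf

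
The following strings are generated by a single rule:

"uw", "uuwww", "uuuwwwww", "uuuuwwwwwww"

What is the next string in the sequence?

Each string has the form u^{n} w^{2n-1} (n = 1, 2, …).
Setting n = 5 gives 5, 9 characters in each block.

uuuuuwwwwwwwww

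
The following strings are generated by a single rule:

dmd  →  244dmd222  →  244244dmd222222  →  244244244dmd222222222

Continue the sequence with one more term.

244244244244dmd222222222222

Every step adds 244 to the front and 222 to the end of the previous string.
One more step from 244244244dmd222222222 gives the answer.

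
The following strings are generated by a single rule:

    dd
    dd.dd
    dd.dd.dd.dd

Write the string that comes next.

s(k+1) = s(k)·.·s(k) — each term doubles the last with '.' between the halves.
One more doubling of dd.dd.dd.dd gives the answer.

dd.dd.dd.dd.dd.dd.dd.dd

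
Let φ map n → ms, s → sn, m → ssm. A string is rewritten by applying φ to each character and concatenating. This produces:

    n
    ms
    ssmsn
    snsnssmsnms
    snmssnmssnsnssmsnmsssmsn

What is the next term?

snmsssmsnsnmsssmsnsnmssnmssnsnssmsnmsssmsnsnsnssmsnms

Applying the rule to each of the 24 symbols of snmssnmssnsnssmsnmsssmsn gives the pieces sn ms ssm sn sn ms ssm sn sn ms sn ms sn sn ssm sn ms ssm sn sn sn ssm sn ms, which concatenate to the answer.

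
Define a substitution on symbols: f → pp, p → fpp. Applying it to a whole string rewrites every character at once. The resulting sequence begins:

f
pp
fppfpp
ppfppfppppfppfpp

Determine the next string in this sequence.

fppfppppfppfppppfppfppfppfppppfppfppppfppfpp

Applying the rule to each of the 16 symbols of ppfppfppppfppfpp gives the pieces fpp fpp pp fpp fpp pp fpp fpp fpp fpp pp fpp fpp pp fpp fpp, which concatenate to the answer.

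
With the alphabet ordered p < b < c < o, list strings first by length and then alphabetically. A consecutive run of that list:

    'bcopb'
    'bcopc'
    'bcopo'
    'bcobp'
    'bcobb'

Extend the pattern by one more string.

bcobc

The successor of bcobb increments the rightmost position that isn't already o and resets every position after it to p.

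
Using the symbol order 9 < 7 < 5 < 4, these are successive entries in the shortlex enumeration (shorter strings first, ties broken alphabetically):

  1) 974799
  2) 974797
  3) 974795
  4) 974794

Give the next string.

974779

Treat 974794 as a base-4 numeral over the given alphabet and add one, carrying through any trailing 4's.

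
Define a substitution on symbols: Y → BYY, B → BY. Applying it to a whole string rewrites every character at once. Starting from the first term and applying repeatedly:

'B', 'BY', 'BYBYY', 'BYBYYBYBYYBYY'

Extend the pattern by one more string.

Replace each of the 13 characters of BYBYYBYBYYBYY in place — BY BYY BY BYY BYY BY BYY BY BYY BYY BY BYY BYY — and concatenate.

BYBYYBYBYYBYYBYBYYBYBYYBYYBYBYYBYY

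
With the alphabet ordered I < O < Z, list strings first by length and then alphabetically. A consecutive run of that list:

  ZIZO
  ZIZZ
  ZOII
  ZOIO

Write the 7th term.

Stepping forward 3 times from ZOIO: ZOIO → ZOIZ → ZOOI, then the target.

ZOOO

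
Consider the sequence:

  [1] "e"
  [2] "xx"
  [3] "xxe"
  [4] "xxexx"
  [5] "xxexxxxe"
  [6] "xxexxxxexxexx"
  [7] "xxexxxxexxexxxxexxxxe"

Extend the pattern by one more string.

This is a Fibonacci-style word recurrence s(k) = s(k−1)·s(k−2): e.g. xx·e = xxe.
The next term joins xxexxxxexxexxxxexxxxe and xxexxxxexxexx.

xxexxxxexxexxxxexxxxexxexxxxexxexx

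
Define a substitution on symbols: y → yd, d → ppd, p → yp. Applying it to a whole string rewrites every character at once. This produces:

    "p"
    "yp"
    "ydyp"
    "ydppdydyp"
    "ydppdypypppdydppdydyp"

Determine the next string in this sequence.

ydppdypypppdydypydypypypppdydppdypypppdydppdydyp

Applying the rule to each of the 21 symbols of ydppdypypppdydppdydyp gives the pieces yd ppd yp yp ppd yd yp yd yp yp yp ppd yd ppd yp yp ppd yd ppd yd yp, which concatenate to the answer.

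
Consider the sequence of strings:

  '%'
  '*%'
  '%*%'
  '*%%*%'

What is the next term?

This is a Fibonacci-style word recurrence s(k) = s(k−2)·s(k−1): e.g. %·*% = %*%.
Continuing: %*% · *%%*% gives term 5.

%*%*%%*%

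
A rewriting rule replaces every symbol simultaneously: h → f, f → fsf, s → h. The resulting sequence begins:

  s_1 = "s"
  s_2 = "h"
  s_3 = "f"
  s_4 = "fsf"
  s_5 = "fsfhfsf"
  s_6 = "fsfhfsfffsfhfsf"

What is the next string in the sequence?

φ(fsfhfsfffsfhfsf) expands symbol-by-symbol to fsf h fsf f fsf h fsf fsf fsf h fsf f fsf h fsf; joining the 15 pieces gives the next term.

fsfhfsfffsfhfsffsffsfhfsfffsfhfsf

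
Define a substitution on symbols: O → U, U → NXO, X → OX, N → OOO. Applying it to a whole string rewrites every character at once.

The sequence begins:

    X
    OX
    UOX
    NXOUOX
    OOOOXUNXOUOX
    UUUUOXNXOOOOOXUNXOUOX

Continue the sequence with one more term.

Rewriting the 21 symbols of UUUUOXNXOOOOOXUNXOUOX one by one yields NXO NXO NXO NXO U OX OOO OX U U U U U OX NXO OOO OX U NXO U OX; concatenated:

NXONXONXONXOUOXOOOOXUUUUUOXNXOOOOOXUNXOUOX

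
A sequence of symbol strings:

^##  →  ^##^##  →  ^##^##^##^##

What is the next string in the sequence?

Each string is two copies of the previous one concatenated.
So the next term is two copies of ^##^##^##^##.

^##^##^##^##^##^##^##^##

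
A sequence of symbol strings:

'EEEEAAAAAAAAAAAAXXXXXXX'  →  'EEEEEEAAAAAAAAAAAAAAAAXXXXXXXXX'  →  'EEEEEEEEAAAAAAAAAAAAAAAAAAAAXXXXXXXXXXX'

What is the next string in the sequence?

Term n consists of 2n-2 E's, followed by 4n A's, followed by 2n+1 X's, where the shown terms are n = 3, 4, 5.
For the next term, n = 6, so the run lengths are 10, 24, 13.

EEEEEEEEEEAAAAAAAAAAAAAAAAAAAAAAAAXXXXXXXXXXXXX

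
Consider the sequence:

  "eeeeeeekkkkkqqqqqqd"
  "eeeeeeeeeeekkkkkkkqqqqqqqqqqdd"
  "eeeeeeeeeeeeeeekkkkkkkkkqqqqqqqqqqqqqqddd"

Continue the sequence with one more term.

Each string has the form e^{4n+3} k^{2n+3} q^{4n+2} d^{n} (n = 1, 2, …).
For the next term, n = 4, so the run lengths are 19, 11, 18, 4.

eeeeeeeeeeeeeeeeeeekkkkkkkkkkkqqqqqqqqqqqqqqqqqqdddd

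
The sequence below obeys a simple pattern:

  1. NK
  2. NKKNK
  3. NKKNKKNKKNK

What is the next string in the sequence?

s(k+1) = s(k)·K·s(k) — each term doubles the last with 'K' between the halves.
Doubling NKKNKKNKKNK with 'K' between the halves:

NKKNKKNKKNKKNKKNKKNKKNK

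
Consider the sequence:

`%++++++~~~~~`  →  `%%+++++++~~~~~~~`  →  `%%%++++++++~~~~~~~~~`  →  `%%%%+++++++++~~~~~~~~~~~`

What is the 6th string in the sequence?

The n-th term is n-2 %'s then n+3 +'s then 2n-1 ~'s, where the shown terms are n = 3, 4, 5, 6.
Setting n = 8 gives 6, 11, 15 characters in each block.

%%%%%%+++++++++++~~~~~~~~~~~~~~~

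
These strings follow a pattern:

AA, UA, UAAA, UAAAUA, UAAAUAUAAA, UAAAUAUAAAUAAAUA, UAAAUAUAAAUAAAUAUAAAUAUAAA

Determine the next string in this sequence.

UAAAUAUAAAUAAAUAUAAAUAUAAAUAAAUAUAAAUAAAUA

Each term (from the third on) is the previous term followed by the one before it: term 3 = UA·AA = UAAA.
So term 8 is UAAAUAUAAAUAAAUAUAAAUAUAAA·UAAAUAUAAAUAAAUA.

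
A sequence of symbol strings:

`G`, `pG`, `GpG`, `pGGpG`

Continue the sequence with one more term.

GpGpGGpG

From term 3 onward, concatenate the second-to-last term with the last: G·pG = GpG, pG·GpG = pGGpG, …
Continuing: GpG · pGGpG gives term 5.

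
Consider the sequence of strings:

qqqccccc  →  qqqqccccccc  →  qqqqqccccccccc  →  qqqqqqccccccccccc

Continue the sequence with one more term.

qqqqqqqccccccccccccc

Reading off run lengths: q runs 3, 4, 5, 6; c runs 5, 7, 9, 11 — each is linear in n, where the shown terms are n = 3, 4, 5, 6.
At n = 7 the blocks have lengths 7, 13.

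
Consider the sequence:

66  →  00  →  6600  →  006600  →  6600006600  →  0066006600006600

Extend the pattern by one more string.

This is a Fibonacci-style word recurrence s(k) = s(k−2)·s(k−1): e.g. 66·00 = 6600.
So term 7 is 6600006600·0066006600006600.

66000066000066006600006600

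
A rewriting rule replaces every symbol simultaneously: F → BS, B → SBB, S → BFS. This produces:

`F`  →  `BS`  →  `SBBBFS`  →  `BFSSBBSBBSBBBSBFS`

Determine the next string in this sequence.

SBBBSBFSBFSSBBSBBBFSSBBSBBBFSSBBSBBSBBBFSSBBBSBFS

Replace each of the 17 characters of BFSSBBSBBSBBBSBFS in place — SBB BS BFS BFS SBB SBB BFS SBB SBB BFS SBB SBB SBB BFS SBB BS BFS — and concatenate.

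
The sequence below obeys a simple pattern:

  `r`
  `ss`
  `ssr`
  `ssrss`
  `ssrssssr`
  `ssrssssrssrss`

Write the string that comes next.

ssrssssrssrssssrssssr

Each term (from the third on) is the previous term followed by the one before it: term 3 = ss·r = ssr.
The next term joins ssrssssrssrss and ssrssssr.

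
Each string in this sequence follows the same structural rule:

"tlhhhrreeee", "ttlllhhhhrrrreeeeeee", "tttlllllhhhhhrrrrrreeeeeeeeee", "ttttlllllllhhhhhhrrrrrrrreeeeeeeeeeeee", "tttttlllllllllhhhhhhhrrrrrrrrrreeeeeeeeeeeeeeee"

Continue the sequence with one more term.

ttttttlllllllllllhhhhhhhhrrrrrrrrrrrreeeeeeeeeeeeeeeeeee

Term n consists of n t's, followed by 2n-1 l's, followed by n+2 h's, followed by 2n r's, followed by 3n+1 e's (n = 1, 2, …).
At n = 6 the blocks have lengths 6, 11, 8, 12, 19.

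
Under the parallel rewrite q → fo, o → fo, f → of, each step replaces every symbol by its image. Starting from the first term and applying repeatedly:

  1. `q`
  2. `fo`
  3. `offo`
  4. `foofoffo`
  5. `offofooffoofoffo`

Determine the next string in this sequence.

Replace each of the 16 characters of offofooffoofoffo in place — fo of of fo of fo fo of of fo fo of fo of of fo — and concatenate.

foofoffooffofoofoffofooffoofoffo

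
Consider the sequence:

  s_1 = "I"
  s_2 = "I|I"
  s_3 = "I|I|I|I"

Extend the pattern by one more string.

s(k+1) = s(k)·|·s(k) — each term doubles the last with '|' between the halves.
One more doubling of I|I|I|I gives the answer.

I|I|I|I|I|I|I|I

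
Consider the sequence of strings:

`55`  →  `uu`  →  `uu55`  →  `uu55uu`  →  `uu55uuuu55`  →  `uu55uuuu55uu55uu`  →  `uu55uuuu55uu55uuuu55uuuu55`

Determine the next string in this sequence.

From term 3 onward, concatenate the last term with the second-to-last: uu·55 = uu55, uu55·uu = uu55uu, …
So term 8 is uu55uuuu55uu55uuuu55uuuu55·uu55uuuu55uu55uu.

uu55uuuu55uu55uuuu55uuuu55uu55uuuu55uu55uu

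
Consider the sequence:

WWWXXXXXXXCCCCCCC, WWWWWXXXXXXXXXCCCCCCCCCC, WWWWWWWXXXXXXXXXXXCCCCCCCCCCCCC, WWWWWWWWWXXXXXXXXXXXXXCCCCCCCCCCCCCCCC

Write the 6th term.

WWWWWWWWWWWWWXXXXXXXXXXXXXXXXXCCCCCCCCCCCCCCCCCCCCCC

Term n consists of 2n-1 W's, followed by 2n+3 X's, followed by 3n+1 C's, where the shown terms are n = 2, 3, 4, 5.
Setting n = 7 gives 13, 17, 22 characters in each block.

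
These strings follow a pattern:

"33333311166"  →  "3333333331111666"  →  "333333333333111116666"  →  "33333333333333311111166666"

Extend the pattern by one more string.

Reading off run lengths: 3 runs 6, 9, 12, 15; 1 runs 3, 4, 5, 6; 6 runs 2, 3, 4, 5 — each is linear in n, where the shown terms are n = 2, 3, 4, 5.
Setting n = 6 gives 18, 7, 6 characters in each block.

3333333333333333331111111666666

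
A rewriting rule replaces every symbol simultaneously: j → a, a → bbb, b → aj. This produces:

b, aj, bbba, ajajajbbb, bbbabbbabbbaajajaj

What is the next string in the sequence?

Replace each of the 18 characters of bbbabbbabbbaajajaj in place — aj aj aj bbb aj aj aj bbb aj aj aj bbb bbb a bbb a bbb a — and concatenate.

ajajajbbbajajajbbbajajajbbbbbbabbbabbba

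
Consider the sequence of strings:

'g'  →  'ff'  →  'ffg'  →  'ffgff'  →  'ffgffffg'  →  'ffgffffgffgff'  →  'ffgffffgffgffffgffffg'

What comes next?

ffgffffgffgffffgffffgffgffffgffgff

This is a Fibonacci-style word recurrence s(k) = s(k−1)·s(k−2): e.g. ff·g = ffg.
The next term joins ffgffffgffgffffgffffg and ffgffffgffgff.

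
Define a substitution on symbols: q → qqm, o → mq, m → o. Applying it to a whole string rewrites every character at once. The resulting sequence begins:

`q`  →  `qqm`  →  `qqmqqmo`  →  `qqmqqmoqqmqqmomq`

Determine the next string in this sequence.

Rewriting the 16 symbols of qqmqqmoqqmqqmomq one by one yields qqm qqm o qqm qqm o mq qqm qqm o qqm qqm o mq o qqm; concatenated:

qqmqqmoqqmqqmomqqqmqqmoqqmqqmomqoqqm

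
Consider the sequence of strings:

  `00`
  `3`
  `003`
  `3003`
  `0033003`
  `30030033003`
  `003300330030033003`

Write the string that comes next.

This is a Fibonacci-style word recurrence s(k) = s(k−2)·s(k−1): e.g. 00·3 = 003.
Continuing: 30030033003 · 003300330030033003 gives term 8.

30030033003003300330030033003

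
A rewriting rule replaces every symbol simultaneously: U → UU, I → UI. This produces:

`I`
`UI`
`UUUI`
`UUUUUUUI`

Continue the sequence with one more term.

UUUUUUUUUUUUUUUI

Rewriting each symbol of UUUUUUUI: U→UU, U→UU, U→UU, U→UU, U→UU, U→UU, U→UU, I→UI, which concatenates to UU UU UU UU UU UU UU UI.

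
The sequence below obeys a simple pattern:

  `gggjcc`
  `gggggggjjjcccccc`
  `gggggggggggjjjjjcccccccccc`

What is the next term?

Each string has the form g^{4n-1} j^{2n-1} c^{4n-2} (n = 1, 2, …).
Setting n = 4 gives 15, 7, 14 characters in each block.

gggggggggggggggjjjjjjjcccccccccccccc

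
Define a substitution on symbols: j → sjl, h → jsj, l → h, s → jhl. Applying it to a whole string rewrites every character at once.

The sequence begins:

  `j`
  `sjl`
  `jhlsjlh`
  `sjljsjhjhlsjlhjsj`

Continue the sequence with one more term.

Rewriting the 17 symbols of sjljsjhjhlsjlhjsj one by one yields jhl sjl h sjl jhl sjl jsj sjl jsj h jhl sjl h jsj sjl jhl sjl; concatenated:

jhlsjlhsjljhlsjljsjsjljsjhjhlsjlhjsjsjljhlsjl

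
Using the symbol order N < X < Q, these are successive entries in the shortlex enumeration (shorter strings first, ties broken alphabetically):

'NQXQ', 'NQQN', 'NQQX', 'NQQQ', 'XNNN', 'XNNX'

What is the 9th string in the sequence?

Advancing 3 positions from XNNX through XNNX → XNNQ → XNXN reaches term 9.

XNXX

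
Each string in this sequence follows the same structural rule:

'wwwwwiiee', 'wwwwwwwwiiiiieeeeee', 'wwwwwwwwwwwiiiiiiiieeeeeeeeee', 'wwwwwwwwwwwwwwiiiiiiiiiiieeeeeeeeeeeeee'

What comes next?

Each string has the form w^{3n+2} i^{3n-1} e^{4n-2} (n = 1, 2, …).
At n = 5 the blocks have lengths 17, 14, 18.

wwwwwwwwwwwwwwwwwiiiiiiiiiiiiiieeeeeeeeeeeeeeeeee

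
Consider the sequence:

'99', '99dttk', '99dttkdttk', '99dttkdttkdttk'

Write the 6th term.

Every step adds dttk to the end: s(k+1) = s(k)·dttk.
From 99dttkdttkdttk, 2 further steps: 99dttkdttkdttk → 99dttkdttkdttkdttk → (answer).

99dttkdttkdttkdttkdttk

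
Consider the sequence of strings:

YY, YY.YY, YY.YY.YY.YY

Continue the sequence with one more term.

Each string is two copies of the previous one joined by '.'.
Doubling YY.YY.YY.YY with '.' between the halves:

YY.YY.YY.YY.YY.YY.YY.YY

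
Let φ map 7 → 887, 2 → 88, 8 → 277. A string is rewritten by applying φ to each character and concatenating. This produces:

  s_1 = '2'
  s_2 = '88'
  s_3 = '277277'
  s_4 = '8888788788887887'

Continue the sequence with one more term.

φ(8888788788887887) expands symbol-by-symbol to 277 277 277 277 887 277 277 887 277 277 277 277 887 277 277 887; joining the 16 pieces gives the next term.

277277277277887277277887277277277277887277277887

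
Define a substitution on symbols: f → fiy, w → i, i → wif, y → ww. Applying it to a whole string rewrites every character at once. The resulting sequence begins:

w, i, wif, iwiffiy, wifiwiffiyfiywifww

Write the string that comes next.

iwiffiywifiwiffiyfiywifwwfiywifwwiwiffiyii

φ(wifiwiffiyfiywifww) expands symbol-by-symbol to i wif fiy wif i wif fiy fiy wif ww fiy wif ww i wif fiy i i; joining the 18 pieces gives the next term.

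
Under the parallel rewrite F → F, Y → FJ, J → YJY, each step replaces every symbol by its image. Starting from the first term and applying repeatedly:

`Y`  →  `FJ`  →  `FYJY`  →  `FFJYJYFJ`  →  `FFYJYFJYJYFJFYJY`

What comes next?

FFFJYJYFJFYJYFJYJYFJFYJYFFJYJYFJ

φ(FFYJYFJYJYFJFYJY) expands symbol-by-symbol to F F FJ YJY FJ F YJY FJ YJY FJ F YJY F FJ YJY FJ; joining the 16 pieces gives the next term.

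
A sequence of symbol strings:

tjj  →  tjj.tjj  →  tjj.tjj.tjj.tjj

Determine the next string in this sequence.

tjj.tjj.tjj.tjj.tjj.tjj.tjj.tjj

Every step duplicates the string with '.' between the halves.
One more doubling of tjj.tjj.tjj.tjj gives the answer.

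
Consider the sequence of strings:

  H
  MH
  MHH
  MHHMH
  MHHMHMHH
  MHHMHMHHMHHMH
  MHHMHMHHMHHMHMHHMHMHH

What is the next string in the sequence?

MHHMHMHHMHHMHMHHMHMHHMHHMHMHHMHHMH

This is a Fibonacci-style word recurrence s(k) = s(k−1)·s(k−2): e.g. MH·H = MHH.
So term 8 is MHHMHMHHMHHMHMHHMHMHH·MHHMHMHHMHHMH.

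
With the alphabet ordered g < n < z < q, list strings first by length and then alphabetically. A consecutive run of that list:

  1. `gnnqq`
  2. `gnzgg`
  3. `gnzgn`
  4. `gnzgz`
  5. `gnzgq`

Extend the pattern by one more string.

gnzng

Find the rightmost character of gnzgq below q, bump it to the next letter, and reset everything to its right to g.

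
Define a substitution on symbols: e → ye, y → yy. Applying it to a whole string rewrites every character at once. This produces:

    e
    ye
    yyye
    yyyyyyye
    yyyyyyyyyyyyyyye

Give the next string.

Rewriting the 16 symbols of yyyyyyyyyyyyyyye one by one yields yy yy yy yy yy yy yy yy yy yy yy yy yy yy yy ye; concatenated:

yyyyyyyyyyyyyyyyyyyyyyyyyyyyyyye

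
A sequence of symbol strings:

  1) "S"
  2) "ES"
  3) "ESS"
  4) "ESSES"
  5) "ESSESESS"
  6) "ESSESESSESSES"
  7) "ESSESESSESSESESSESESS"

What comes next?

ESSESESSESSESESSESESSESSESESSESSES

Each term (from the third on) is the previous term followed by the one before it: term 3 = ES·S = ESS.
Continuing: ESSESESSESSESESSESESS · ESSESESSESSES gives term 8.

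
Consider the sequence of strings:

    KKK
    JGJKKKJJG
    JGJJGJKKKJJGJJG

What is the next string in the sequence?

JGJJGJJGJKKKJJGJJGJJG

Each term wraps the previous one in JGJ on the left and JJG on the right.
So the next term is JGJ·JGJJGJKKKJJGJJG·JJG.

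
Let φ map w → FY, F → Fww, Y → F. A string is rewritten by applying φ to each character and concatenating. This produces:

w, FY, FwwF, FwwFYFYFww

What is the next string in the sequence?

FwwFYFYFwwFFwwFFwwFYFY

Expanding FwwFYFYFww: F→Fww, w→FY, w→FY, F→Fww, Y→F, F→Fww, Y→F, F→Fww, w→FY, w→FY. Concatenated: Fww FY FY Fww F Fww F Fww FY FY.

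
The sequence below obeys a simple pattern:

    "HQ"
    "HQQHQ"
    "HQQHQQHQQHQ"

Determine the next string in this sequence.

Each string is two copies of the previous one joined by 'Q'.
Doubling HQQHQQHQQHQ with 'Q' between the halves:

HQQHQQHQQHQQHQQHQQHQQHQ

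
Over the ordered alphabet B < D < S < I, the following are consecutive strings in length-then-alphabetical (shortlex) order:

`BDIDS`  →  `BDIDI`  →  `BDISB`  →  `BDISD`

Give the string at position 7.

BDIIB

Advancing 3 positions from BDISD through BDISD → BDISS → BDISI reaches term 7.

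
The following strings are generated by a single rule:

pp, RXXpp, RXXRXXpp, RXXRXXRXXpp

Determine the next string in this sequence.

RXXRXXRXXRXXpp

Each term is the previous one with RXX prepended.
So the next term is RXX·RXXRXXRXXpp.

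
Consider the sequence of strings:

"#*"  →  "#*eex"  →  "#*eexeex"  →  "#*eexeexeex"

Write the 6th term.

#*eexeexeexeexeex

Each term is the previous one with eex appended.
From #*eexeexeex, 2 further steps: #*eexeexeex → #*eexeexeexeex → (answer).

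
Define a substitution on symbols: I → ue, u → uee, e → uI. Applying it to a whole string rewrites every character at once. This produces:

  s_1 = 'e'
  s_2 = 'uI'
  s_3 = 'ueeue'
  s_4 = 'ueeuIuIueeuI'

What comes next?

Expanding ueeuIuIueeuI: u→uee, e→uI, e→uI, u→uee, I→ue, u→uee, I→ue, u→uee, e→uI, e→uI, u→uee, I→ue. Concatenated: uee uI uI uee ue uee ue uee uI uI uee ue.

ueeuIuIueeueueeueueeuIuIueeue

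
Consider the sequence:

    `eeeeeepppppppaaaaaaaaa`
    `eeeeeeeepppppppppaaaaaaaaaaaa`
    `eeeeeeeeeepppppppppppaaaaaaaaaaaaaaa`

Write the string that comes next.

Term n consists of 2n e's, followed by 2n+1 p's, followed by 3n a's, where the shown terms are n = 3, 4, 5.
Setting n = 6 gives 12, 13, 18 characters in each block.

eeeeeeeeeeeepppppppppppppaaaaaaaaaaaaaaaaaa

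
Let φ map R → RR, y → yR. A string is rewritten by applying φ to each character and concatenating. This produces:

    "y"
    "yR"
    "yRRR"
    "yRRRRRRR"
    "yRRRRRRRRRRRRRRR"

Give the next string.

yRRRRRRRRRRRRRRRRRRRRRRRRRRRRRRR

Replace each of the 16 characters of yRRRRRRRRRRRRRRR in place — yR RR RR RR RR RR RR RR RR RR RR RR RR RR RR RR — and concatenate.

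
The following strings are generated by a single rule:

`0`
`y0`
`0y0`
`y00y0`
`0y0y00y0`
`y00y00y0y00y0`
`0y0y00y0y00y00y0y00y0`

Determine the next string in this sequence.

y00y00y0y00y00y0y00y0y00y00y0y00y0

Each term (from the third on) is the two preceding terms concatenated in order: term 3 = 0·y0 = 0y0.
Continuing: y00y00y0y00y0 · 0y0y00y0y00y00y0y00y0 gives term 8.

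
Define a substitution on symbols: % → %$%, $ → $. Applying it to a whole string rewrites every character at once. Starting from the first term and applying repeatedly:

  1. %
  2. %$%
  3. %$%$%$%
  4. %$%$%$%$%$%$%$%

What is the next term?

Rewriting the 15 symbols of %$%$%$%$%$%$%$% one by one yields %$% $ %$% $ %$% $ %$% $ %$% $ %$% $ %$% $ %$%; concatenated:

%$%$%$%$%$%$%$%$%$%$%$%$%$%$%$%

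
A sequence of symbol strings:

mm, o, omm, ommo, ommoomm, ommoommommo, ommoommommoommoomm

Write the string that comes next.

ommoommommoommoommommoommommo

This is a Fibonacci-style word recurrence s(k) = s(k−1)·s(k−2): e.g. o·mm = omm.
So term 8 is ommoommommoommoomm·ommoommommo.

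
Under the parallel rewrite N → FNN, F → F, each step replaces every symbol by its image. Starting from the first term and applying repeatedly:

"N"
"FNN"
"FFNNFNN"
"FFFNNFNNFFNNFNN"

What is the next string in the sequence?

FFFFNNFNNFFNNFNNFFFNNFNNFFNNFNN

Applying the rule to each of the 15 symbols of FFFNNFNNFFNNFNN gives the pieces F F F FNN FNN F FNN FNN F F FNN FNN F FNN FNN, which concatenate to the answer.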